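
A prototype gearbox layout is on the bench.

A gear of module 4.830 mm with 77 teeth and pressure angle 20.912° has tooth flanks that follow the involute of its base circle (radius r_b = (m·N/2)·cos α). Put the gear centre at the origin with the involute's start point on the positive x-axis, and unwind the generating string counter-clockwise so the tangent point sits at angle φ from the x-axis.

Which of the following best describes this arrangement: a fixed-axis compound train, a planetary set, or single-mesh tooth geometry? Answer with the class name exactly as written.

topology: single-mesh involute geometry — m = 4.830, N = 77
classification: single-mesh tooth geometry

single-mesh tooth geometry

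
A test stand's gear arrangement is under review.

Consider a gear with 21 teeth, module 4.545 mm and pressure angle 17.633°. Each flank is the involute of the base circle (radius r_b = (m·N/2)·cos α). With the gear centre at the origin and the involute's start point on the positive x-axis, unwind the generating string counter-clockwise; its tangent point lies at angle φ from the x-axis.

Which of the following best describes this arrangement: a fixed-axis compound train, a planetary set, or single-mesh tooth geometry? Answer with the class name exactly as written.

single-mesh involute tooth geometry (21T wheel at module 4.545)
classification: single-mesh tooth geometry

single-mesh tooth geometry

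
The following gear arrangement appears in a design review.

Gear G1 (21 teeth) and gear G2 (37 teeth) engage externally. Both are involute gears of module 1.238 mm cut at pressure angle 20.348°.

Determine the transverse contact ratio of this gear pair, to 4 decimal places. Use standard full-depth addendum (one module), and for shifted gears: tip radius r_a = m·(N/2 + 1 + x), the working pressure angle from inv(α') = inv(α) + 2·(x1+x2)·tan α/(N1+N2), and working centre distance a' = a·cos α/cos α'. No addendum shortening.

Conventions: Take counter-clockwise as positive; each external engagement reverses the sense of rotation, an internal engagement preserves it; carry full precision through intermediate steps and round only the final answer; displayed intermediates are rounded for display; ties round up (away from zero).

topology: single-mesh involute geometry — m = 1.238, 21T/37T pair
base radii: r_b1 = 12.187836, r_b2 = 21.473806
tip radii: r_a1 = 14.237000, r_a2 = 24.141000
no profile shift: α' = α, a' = a
action lengths: √(r_a1²−r_b1²) = 7.358589, √(r_a2²−r_b2²) = 11.030119
base pitch p_b = π·m·cos α = 3.646592
CR = (7.358589 + 11.030119 − 35.902000·sin 20.34800°)/3.646592 = 1.619271
contact ratio ≈ 1.6193

1.6193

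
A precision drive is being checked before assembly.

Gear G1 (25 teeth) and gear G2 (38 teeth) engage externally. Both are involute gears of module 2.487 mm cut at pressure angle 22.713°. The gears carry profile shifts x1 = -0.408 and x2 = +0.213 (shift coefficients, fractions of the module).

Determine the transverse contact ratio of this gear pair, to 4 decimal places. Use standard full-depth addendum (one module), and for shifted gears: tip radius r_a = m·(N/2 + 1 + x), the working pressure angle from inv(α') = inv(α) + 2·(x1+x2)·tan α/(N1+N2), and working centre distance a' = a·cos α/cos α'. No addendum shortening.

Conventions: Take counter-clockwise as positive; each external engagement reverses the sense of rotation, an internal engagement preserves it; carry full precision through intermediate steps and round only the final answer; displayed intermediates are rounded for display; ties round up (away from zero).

1.5980

single-mesh involute tooth geometry (25T engaging 38T at module 2.487)
base radii: r_b1 = 28.676680, r_b2 = 43.588554
tip radii: r_a1 = 32.559804, r_a2 = 50.269731
inv(α') = inv(22.713°) + 2·(-0.408+0.213)·tan α/(25+38) = 0.01956787  ⇒  α' = 21.82796°
a' = a·cos α / cos α' = 78.3405·cos 22.713°/cos 21.82796° = 77.846477
action lengths: √(r_a1²−r_b1²) = 15.420404, √(r_a2²−r_b2²) = 25.041642
base pitch p_b = π·m·cos α = 7.207236
CR = (15.420404 + 25.041642 − 77.846477·sin 21.82796°)/7.207236 = 1.597991
contact ratio ≈ 1.5980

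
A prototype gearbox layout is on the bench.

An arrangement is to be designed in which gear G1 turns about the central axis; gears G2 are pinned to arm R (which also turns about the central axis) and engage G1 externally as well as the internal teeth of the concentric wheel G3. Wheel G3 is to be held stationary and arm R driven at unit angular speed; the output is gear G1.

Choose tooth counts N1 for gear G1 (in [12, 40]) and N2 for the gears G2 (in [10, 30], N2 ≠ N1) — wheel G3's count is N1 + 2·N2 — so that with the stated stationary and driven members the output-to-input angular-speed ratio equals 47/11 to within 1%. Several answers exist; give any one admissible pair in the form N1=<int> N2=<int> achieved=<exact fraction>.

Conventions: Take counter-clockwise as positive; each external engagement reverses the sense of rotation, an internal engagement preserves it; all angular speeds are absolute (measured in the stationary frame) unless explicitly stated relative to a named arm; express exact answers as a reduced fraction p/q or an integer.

planetary set to be sized for 47/11 (Willis relation)
Willis with ω_ring = 0: ω_sun/ω_arm = (N1+N3)/N1; set equal to 47/11  ⇒  N3/N1 = 47/11 − 1 = 36/11
N3 = N1 + 2·N2  ⇒  N2/N1 = (N3/N1 − 1)/2 = (36/11 − 1)/2 = 25/22
smallest multiple with N1 ≥ 12 and N2 ≥ 10: k = 1  ⇒  N1 = 1·22 = 22, N2 = 1·25 = 25 (N1 ≤ 40, N2 ≤ 30, N2 ≠ N1 ✓), N3 = 22 + 2·25 = 72
check: (N1+N3)/N1 with N1 = 22, N3 = 72 gives 47/11; |achieved − target| = 0 ≤ 47/1100 ✓

N1=22 N2=25 achieved=47/11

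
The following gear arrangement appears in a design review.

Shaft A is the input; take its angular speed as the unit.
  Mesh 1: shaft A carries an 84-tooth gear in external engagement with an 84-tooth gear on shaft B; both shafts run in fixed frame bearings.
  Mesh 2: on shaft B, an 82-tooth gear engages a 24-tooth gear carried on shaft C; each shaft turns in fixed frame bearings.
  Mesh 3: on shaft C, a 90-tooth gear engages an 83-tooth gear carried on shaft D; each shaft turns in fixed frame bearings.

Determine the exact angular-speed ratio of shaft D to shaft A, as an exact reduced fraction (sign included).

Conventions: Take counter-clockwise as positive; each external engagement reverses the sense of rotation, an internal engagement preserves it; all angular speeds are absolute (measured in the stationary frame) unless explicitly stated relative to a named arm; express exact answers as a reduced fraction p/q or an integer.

-615/166

class = fixed-axis compound train [3 meshes; 3 ratios multiply, 3 sense flips]
mesh 1 [84T→84T]: running ratio 1, sense −
mesh 2 [82T→24T]: running ratio 41/12, sense +
mesh 3 [90T→83T]: running ratio 615/166, sense −
ω_out/ω_in = -615/166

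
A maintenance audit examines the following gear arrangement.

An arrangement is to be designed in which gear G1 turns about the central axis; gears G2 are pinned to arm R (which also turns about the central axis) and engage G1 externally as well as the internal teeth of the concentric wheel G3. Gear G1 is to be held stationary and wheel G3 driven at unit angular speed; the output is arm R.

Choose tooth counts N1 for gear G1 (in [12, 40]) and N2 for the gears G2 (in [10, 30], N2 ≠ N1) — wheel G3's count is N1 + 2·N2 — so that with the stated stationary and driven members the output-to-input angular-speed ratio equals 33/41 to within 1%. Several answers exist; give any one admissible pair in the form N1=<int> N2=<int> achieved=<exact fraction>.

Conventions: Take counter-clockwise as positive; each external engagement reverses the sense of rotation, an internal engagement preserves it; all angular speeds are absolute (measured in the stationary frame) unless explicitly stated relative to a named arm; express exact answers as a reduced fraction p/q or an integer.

planetary set to be sized for 33/41 (Willis relation)
Willis with ω_sun = 0: ω_arm/ω_ring = N3/(N1+N3); set equal to 33/41  ⇒  N3/N1 = (33/41)/(1 − 33/41) = 33/8
N3 = N1 + 2·N2  ⇒  N2/N1 = (N3/N1 − 1)/2 = (33/8 − 1)/2 = 25/16
smallest multiple with N1 ≥ 12 and N2 ≥ 10: k = 1  ⇒  N1 = 1·16 = 16, N2 = 1·25 = 25 (N1 ≤ 40, N2 ≤ 30, N2 ≠ N1 ✓), N3 = 16 + 2·25 = 66
check: N3/(N1+N3) with N1 = 16, N3 = 66 gives 33/41; |achieved − target| = 0 ≤ 33/4100 ✓

N1=16 N2=25 achieved=33/41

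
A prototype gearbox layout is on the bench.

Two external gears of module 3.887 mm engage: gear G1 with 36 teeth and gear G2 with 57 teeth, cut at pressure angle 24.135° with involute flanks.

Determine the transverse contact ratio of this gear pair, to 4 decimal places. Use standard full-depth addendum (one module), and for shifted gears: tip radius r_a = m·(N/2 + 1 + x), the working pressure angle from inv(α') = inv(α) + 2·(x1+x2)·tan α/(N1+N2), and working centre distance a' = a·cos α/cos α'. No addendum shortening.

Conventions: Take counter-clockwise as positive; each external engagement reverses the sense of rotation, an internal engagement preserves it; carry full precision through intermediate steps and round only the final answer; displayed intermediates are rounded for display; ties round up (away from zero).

single-mesh involute tooth geometry (36T engaging 57T at module 3.887)
base radii: r_b1 = 63.849892, r_b2 = 101.095663
tip radii: r_a1 = 73.853000, r_a2 = 114.666500
no profile shift: α' = α, a' = a
action lengths: √(r_a1²−r_b1²) = 37.114106, √(r_a2²−r_b2²) = 54.111674
base pitch p_b = π·m·cos α = 11.143908
CR = (37.114106 + 54.111674 − 180.745500·sin 24.13500°)/11.143908 = 1.554312
contact ratio ≈ 1.5543

1.5543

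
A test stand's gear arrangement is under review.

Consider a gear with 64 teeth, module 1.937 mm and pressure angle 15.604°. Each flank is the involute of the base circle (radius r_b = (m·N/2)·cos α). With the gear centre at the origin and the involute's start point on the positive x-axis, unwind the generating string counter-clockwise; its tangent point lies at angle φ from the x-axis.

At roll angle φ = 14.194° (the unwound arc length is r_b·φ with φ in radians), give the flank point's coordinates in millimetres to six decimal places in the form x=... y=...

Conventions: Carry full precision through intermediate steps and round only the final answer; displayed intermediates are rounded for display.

recognized (one wheel, involute flank): single-mesh tooth geometry, m = 1.937, N = 64
pitch radius r_p = m·N/2 = 1.937·64/2 = 61.984000
base radius r_b = r_p·cos α = 61.984000·cos 15.604° = 59.699505
roll angle φ = 14.194° = 0.24773203 rad
x = r_b·(cos φ + φ·sin φ) = 61.503408
y = r_b·(sin φ − φ·cos φ) = 0.300696

x=61.503408 y=0.300696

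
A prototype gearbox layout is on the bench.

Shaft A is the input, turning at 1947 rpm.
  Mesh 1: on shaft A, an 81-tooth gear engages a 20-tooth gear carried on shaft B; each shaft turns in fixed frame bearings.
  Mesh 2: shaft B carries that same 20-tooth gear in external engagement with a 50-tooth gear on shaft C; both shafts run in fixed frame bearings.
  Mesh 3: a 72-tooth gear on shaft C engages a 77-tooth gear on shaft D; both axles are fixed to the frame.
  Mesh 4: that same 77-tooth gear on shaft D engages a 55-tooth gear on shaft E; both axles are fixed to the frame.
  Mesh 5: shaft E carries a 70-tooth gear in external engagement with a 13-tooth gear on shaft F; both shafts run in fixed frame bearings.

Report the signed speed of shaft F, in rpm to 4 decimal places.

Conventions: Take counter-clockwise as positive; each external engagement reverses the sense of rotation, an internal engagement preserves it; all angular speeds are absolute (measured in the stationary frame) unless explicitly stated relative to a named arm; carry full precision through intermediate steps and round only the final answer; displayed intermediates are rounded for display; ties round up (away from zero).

-22233.3785 rpm

recognized (6 fixed axles, 5 meshes): fixed-axis compound train
mesh 1 [81T→20T]: ω = 1947.0000×81/20 = 7885.3500 rpm, sense flips to −
mesh 2 [20T→50T]: ω = 7885.3500×20/50 = 3154.1400 rpm, sense flips to +
mesh 3 [72T→77T]: ω = 3154.1400×72/77 = 2949.3257 rpm, sense flips to −
mesh 4 [77T→55T]: ω = 2949.3257×77/55 = 4129.0560 rpm, sense flips to +
mesh 5 [70T→13T]: ω = 4129.0560×70/13 = 22233.3785 rpm, sense flips to −
signed output speed = -22233.3785 rpm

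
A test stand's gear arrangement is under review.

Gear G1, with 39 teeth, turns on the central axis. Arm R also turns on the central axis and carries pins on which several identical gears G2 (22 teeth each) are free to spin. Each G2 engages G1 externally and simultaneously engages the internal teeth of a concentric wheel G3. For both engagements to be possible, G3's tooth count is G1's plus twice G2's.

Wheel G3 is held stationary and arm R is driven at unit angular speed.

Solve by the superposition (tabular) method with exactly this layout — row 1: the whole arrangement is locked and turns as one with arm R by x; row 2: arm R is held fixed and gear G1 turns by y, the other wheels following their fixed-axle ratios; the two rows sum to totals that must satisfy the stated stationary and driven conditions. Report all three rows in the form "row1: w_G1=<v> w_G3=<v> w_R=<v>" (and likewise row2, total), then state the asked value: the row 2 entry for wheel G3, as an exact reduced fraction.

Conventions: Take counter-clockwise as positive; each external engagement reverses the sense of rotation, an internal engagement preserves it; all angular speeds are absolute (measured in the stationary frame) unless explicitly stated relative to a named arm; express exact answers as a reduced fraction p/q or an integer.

row1: w_G1=1 w_G3=1 w_R=1
row2: w_G1=83/39 w_G3=-1 w_R=0
total: w_G1=122/39 w_G3=0 w_R=1
asked value: -1

class = planetary set [G3 = 39+2·22 = 83; Willis about the carrier]
superposition row 1 [locked train]: every member turns x
superposition row 2 [arm held]: sun y, ring −(39/83)·y, arm 0
boundary: total ω_ring = x − (39/83)·y = 0 and total ω_arm = x = 1  ⇒  y = 83/39, x = 1
row 2 ring = −(39/83)·83/39 = -1
totals (row 1 + row 2): sun 1 + 83/39 = 122/39, ring 1 + (-1) = 0, arm 1 + 0 = 1
asked cell (row2, ring) = -1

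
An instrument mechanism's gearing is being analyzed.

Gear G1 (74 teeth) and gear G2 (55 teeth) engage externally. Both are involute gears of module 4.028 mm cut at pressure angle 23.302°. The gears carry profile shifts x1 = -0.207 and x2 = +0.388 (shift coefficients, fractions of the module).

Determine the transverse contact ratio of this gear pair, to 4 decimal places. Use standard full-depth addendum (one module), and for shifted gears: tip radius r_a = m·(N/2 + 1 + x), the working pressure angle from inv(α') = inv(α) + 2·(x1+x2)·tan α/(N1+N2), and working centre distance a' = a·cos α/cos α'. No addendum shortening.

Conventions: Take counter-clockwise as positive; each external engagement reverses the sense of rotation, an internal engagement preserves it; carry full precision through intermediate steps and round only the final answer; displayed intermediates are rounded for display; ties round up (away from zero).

1.5925

recognized (one external pair, fixed centres): single-mesh tooth geometry, m = 4.028, N1 = 74, N2 = 55
base radii: r_b1 = 136.879517, r_b2 = 101.734776
tip radii: r_a1 = 152.230204, r_a2 = 116.360864
inv(α') = inv(23.302°) + 2·(-0.207+0.388)·tan α/(74+55) = 0.02522146  ⇒  α' = 23.66879°
a' = a·cos α / cos α' = 259.8060·cos 23.302°/cos 23.66879° = 260.529677
action lengths: √(r_a1²−r_b1²) = 66.618562, √(r_a2²−r_b2²) = 56.479076
base pitch p_b = π·m·cos α = 11.622154
CR = (66.618562 + 56.479076 − 260.529677·sin 23.66879°)/11.622154 = 1.592501
contact ratio ≈ 1.5925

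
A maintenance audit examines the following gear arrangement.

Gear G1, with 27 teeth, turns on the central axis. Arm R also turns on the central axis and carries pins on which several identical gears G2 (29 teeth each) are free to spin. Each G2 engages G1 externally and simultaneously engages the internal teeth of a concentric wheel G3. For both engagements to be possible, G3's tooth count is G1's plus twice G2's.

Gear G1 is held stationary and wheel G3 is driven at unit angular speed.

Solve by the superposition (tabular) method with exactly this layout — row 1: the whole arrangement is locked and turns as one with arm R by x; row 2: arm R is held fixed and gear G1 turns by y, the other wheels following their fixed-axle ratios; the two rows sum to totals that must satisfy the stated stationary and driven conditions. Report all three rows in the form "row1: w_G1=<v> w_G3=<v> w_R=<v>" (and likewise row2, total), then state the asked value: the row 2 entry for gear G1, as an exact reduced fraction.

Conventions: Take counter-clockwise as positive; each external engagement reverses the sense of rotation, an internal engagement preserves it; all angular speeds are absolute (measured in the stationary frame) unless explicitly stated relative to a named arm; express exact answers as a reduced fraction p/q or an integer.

row1: w_G1=85/112 w_G3=85/112 w_R=85/112
row2: w_G1=-85/112 w_G3=27/112 w_R=0
total: w_G1=0 w_G3=1 w_R=85/112
asked value: -85/112

planetary set (27T centre, 29T on arm, 85T internal) — Willis relation
superposition row 1 [locked train]: every member turns x
row 2 (arm held, sun turns y): ω_ring = −(27/85)·y, ω_arm = 0
boundary: total ω_sun = x + y = 0 and total ω_ring = x − (27/85)·y = 1  ⇒  y = -85/112, x = 85/112
row 2 ring = −(27/85)·(-85/112) = 27/112
totals (row 1 + row 2): sun 85/112 + (-85/112) = 0, ring 85/112 + 27/112 = 1, arm 85/112 + 0 = 85/112
asked cell (row2, sun) = -85/112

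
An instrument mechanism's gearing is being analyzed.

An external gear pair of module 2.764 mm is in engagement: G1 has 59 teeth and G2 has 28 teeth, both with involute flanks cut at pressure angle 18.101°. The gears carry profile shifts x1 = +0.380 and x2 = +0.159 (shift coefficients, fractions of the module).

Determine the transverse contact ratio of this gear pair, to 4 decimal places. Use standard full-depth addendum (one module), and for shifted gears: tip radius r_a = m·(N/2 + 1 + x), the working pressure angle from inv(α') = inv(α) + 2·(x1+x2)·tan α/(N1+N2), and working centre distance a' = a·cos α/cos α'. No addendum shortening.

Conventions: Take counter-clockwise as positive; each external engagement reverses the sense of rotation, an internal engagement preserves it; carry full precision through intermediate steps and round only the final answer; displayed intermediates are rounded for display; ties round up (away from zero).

recognized (one external pair, fixed centres): single-mesh tooth geometry, m = 2.764, N1 = 59, N2 = 28
base radii: r_b1 = 77.502710, r_b2 = 36.780947
tip radii: r_a1 = 85.352320, r_a2 = 41.899476
inv(α') = inv(18.101°) + 2·(+0.380+0.159)·tan α/(59+28) = 0.01499783  ⇒  α' = 20.04033°
a' = a·cos α / cos α' = 120.2340·cos 18.101°/cos 20.04033° = 121.649321
action lengths: √(r_a1²−r_b1²) = 35.754000, √(r_a2²−r_b2²) = 20.068085
base pitch p_b = π·m·cos α = 8.253625
CR = (35.754000 + 20.068085 − 121.649321·sin 20.04033°)/8.253625 = 1.712595
contact ratio ≈ 1.7126

1.7126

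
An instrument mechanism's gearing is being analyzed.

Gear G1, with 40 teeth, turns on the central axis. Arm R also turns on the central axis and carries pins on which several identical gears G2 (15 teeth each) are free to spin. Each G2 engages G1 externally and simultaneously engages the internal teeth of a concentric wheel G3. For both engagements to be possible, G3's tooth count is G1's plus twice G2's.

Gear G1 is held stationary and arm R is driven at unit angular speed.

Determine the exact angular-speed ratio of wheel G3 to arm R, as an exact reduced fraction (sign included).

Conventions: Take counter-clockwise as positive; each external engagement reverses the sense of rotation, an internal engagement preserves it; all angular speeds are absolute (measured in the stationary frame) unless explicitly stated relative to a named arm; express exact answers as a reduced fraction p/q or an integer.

11/7

class = planetary set [G3 = 40+2·15 = 70; Willis about the carrier]
ring teeth: 40 + 2·15 = 70
40(ω_sun−ω_arm) = −70(ω_ring−ω_arm),  ω_sun = 0, ω_arm = 1
ω_ring = 1 − (40/70)(0−1) = 11/7
ω_out/ω_in = 11/7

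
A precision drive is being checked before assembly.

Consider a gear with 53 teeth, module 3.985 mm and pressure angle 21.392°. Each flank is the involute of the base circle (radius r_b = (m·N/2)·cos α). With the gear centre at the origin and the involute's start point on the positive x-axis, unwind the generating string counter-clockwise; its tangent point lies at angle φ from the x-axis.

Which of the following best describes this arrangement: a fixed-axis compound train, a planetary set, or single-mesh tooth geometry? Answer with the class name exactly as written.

single-mesh involute tooth geometry (53T wheel at module 3.985)
classification: single-mesh tooth geometry

single-mesh tooth geometry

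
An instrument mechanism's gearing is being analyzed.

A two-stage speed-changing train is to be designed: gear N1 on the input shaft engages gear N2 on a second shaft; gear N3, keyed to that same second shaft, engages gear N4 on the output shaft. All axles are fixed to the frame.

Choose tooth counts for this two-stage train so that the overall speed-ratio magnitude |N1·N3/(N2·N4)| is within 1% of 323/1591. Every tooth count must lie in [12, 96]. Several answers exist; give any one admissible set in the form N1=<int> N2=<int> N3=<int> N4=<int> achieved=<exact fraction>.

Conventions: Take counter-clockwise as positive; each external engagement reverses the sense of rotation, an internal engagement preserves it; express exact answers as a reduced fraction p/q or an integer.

N1=17 N2=37 N3=19 N4=43 achieved=323/1591

class = fixed-axis compound train [2-stage, 323/1591 wanted]
target = 323/1591 in lowest terms: an exact hit needs N1·N3 = k·323 and N2·N4 = k·1591 for one integer k, every count in [12, 96]; additionally prefer no 1:1 stage (N1 ≠ N2, N3 ≠ N4)
k = 1: N1·N3 = 323 = 17·19, N2·N4 = 1591 = 37·43
achieved = 17·19/(37·43) = 323/1591; |achieved − target| = 0 ≤ 323/159100 ✓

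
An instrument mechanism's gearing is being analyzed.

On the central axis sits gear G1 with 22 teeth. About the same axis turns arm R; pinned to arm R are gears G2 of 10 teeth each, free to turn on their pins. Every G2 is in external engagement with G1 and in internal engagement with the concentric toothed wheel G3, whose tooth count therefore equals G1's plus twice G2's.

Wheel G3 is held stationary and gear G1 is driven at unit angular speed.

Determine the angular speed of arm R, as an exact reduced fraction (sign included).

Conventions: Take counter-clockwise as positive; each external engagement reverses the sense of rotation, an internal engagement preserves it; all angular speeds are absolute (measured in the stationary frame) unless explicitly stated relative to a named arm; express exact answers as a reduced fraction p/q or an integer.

class = planetary set [G3 = 22+2·10 = 42; Willis about the carrier]
ring teeth: 22 + 2·10 = 42
22(ω_sun−ω_arm) = −42(ω_ring−ω_arm),  ω_ring = 0, ω_sun = 1
22(1−ω_arm) = −42(0−ω_arm)  ⇒  64·ω_arm = 22  ⇒  ω_arm = 11/32
exact speed ratio = 11/32

11/32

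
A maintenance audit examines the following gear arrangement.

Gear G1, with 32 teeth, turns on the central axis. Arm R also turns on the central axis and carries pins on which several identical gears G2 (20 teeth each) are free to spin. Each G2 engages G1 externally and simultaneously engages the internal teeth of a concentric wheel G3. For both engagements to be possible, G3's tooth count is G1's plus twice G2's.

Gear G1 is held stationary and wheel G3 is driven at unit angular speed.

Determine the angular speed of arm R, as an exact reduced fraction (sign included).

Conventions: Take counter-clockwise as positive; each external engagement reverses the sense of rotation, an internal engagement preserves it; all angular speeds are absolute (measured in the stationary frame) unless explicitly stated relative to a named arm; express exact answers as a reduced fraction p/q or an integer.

class = planetary set [G3 = 32+2·20 = 72; Willis about the carrier]
ring teeth: 32 + 2·20 = 72
32(ω_sun−ω_arm) = −72(ω_ring−ω_arm),  ω_sun = 0, ω_ring = 1
32(0−ω_arm) = −72(1−ω_arm)  ⇒  104·ω_arm = 72  ⇒  ω_arm = 9/13
exact speed ratio = 9/13

9/13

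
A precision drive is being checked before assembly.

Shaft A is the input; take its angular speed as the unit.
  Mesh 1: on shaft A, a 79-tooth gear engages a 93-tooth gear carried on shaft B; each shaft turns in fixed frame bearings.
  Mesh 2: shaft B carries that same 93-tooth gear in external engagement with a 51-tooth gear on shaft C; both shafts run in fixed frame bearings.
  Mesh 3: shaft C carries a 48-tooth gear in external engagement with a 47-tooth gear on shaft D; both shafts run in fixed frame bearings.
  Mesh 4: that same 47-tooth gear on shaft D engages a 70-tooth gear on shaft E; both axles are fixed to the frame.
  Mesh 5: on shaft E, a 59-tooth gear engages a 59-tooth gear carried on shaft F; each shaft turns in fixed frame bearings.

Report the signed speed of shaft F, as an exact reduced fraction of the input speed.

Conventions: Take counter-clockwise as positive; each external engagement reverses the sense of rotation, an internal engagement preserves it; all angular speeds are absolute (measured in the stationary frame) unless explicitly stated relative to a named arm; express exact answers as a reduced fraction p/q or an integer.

-632/595

5-mesh fixed-axis compound train (all bearings frame-fixed)
mesh 1 [79T→93T]: |ω|/ω_in = 1×79/93 = 79/93, sense flips to −
mesh 2 [93T→51T]: |ω|/ω_in = (79/93)×93/51 = 79/51, sense flips to +
mesh 3 [48T→47T]: |ω|/ω_in = (79/51)×48/47 = 1264/799, sense flips to −
mesh 4 [47T→70T]: |ω|/ω_in = (1264/799)×47/70 = 632/595, sense flips to +
mesh 5 [59T→59T]: |ω|/ω_in = (632/595)×59/59 = 632/595, sense flips to −
signed output speed (× input speed) = -632/595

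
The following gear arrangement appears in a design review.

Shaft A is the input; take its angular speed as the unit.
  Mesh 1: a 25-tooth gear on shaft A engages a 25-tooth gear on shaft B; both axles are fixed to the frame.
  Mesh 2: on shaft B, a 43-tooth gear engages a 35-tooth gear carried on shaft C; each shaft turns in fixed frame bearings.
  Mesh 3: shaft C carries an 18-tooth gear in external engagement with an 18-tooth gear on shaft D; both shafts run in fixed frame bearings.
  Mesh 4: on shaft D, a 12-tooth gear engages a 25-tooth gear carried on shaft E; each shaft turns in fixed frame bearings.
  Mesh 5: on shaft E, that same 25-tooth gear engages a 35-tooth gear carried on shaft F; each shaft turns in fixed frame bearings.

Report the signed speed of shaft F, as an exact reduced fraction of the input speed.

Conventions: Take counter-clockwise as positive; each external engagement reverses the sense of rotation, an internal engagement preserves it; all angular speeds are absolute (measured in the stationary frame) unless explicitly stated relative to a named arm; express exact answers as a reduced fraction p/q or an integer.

-516/1225

5-mesh fixed-axis compound train (all bearings frame-fixed)
mesh 1 [25T→25T]: |ω|/ω_in = 1×25/25 = 1, sense flips to −
mesh 2 [43T→35T]: |ω|/ω_in = 1×43/35 = 43/35, sense flips to +
mesh 3 [18T→18T]: |ω|/ω_in = (43/35)×18/18 = 43/35, sense flips to −
mesh 4 [12T→25T]: |ω|/ω_in = (43/35)×12/25 = 516/875, sense flips to +
mesh 5 [25T→35T]: |ω|/ω_in = (516/875)×25/35 = 516/1225, sense flips to −
signed output speed (× input speed) = -516/1225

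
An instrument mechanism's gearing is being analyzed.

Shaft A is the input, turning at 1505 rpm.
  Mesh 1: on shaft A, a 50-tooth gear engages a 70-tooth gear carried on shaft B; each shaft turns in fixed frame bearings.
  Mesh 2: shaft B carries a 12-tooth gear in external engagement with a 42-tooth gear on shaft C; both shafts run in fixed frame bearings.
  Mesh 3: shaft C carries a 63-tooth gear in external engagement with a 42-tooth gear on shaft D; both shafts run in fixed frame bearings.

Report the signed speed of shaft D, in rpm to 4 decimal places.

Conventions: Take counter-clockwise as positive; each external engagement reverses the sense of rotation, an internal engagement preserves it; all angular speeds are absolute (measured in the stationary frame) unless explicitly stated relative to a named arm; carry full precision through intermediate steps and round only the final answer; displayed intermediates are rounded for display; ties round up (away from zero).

-460.7143 rpm

class = fixed-axis compound train [3 meshes; 3 ratios multiply, 3 sense flips]
mesh 1 [50T→70T]: ω = 1505.0000×50/70 = 1075.0000 rpm, sense flips to −
mesh 2 [12T→42T]: ω = 1075.0000×12/42 = 307.1429 rpm, sense flips to +
mesh 3 [63T→42T]: ω = 307.1429×63/42 = 460.7143 rpm, sense flips to −
signed output speed = -460.7143 rpm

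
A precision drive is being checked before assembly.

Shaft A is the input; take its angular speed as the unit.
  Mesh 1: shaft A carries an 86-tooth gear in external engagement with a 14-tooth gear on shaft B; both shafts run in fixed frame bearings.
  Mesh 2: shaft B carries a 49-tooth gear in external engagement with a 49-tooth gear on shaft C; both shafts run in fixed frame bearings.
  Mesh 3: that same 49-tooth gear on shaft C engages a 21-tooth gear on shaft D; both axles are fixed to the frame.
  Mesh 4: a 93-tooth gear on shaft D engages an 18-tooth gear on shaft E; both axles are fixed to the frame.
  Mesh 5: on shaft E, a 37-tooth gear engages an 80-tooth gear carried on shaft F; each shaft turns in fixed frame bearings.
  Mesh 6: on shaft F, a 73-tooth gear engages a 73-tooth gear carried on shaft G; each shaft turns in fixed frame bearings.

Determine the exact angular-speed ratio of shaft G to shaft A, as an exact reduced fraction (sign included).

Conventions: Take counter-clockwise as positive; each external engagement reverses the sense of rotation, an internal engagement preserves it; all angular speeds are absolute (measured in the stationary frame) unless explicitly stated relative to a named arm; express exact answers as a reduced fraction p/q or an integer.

49321/1440

class = fixed-axis compound train [6 meshes; 6 ratios multiply, 6 sense flips]
mesh 1 [86T→14T]: running ratio 43/7, sense −
mesh 2 [49T→49T]: running ratio 43/7, sense +
mesh 3 [49T→21T]: running ratio 43/3, sense −
mesh 4 [93T→18T]: running ratio 1333/18, sense +
mesh 5 [37T→80T]: running ratio 49321/1440, sense −
mesh 6 [73T→73T]: running ratio 49321/1440, sense +
ω_out/ω_in = 49321/1440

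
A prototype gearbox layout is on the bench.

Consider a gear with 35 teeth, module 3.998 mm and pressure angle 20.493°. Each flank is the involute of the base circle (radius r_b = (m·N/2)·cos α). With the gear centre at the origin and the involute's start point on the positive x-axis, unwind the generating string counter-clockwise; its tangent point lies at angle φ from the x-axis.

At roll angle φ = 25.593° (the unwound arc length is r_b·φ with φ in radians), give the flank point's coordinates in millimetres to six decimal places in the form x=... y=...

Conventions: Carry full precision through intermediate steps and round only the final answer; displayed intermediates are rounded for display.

single-mesh involute tooth geometry (35T wheel at module 3.998)
pitch radius r_p = m·N/2 = 3.998·35/2 = 69.965000
base radius r_b = r_p·cos α = 69.965000·cos 20.493° = 65.537263
roll angle φ = 25.593° = 0.44668212 rad
x = r_b·(cos φ + φ·sin φ) = 71.752887
y = r_b·(sin φ − φ·cos φ) = 1.908414

x=71.752887 y=1.908414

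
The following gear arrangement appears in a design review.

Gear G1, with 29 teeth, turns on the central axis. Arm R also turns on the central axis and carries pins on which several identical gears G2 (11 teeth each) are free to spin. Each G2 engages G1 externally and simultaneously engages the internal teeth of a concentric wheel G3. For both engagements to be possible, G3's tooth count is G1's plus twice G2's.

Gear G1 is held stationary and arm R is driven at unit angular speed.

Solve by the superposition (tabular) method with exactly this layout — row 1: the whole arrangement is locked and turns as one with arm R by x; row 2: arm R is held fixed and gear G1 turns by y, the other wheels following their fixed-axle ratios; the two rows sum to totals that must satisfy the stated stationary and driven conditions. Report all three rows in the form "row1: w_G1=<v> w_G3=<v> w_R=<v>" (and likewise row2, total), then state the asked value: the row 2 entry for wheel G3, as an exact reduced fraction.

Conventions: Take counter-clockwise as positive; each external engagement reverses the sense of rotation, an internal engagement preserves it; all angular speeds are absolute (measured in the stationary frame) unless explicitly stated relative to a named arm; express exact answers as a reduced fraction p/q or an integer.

row1: w_G1=1 w_G3=1 w_R=1
row2: w_G1=-1 w_G3=29/51 w_R=0
total: w_G1=0 w_G3=80/51 w_R=1
asked value: 29/51

class = planetary set [G3 = 29+2·11 = 51; Willis about the carrier]
row 1 — lock + rotate with arm: ω_sun = ω_ring = ω_arm = x
row 2 (arm held, sun turns y): ω_ring = −(29/51)·y, ω_arm = 0
boundary: total ω_sun = x + y = 0 and total ω_arm = x = 1  ⇒  y = -1, x = 1
row 2 ring = −(29/51)·(-1) = 29/51
totals (row 1 + row 2): sun 1 + (-1) = 0, ring 1 + 29/51 = 80/51, arm 1 + 0 = 1
asked cell (row2, ring) = 29/51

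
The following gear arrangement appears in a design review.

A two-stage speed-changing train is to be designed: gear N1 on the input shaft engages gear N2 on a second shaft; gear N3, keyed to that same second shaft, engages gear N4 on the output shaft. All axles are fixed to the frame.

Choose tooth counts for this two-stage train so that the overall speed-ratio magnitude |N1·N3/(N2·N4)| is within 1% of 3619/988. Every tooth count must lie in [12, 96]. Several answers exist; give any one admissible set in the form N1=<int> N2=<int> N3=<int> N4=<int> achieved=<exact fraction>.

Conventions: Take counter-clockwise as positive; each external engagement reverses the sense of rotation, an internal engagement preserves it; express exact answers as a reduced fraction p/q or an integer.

design class (target 3619/988): fixed-axis compound train
target = 3619/988 in lowest terms: an exact hit needs N1·N3 = k·3619 and N2·N4 = k·988 for one integer k, every count in [12, 96]; additionally prefer no 1:1 stage (N1 ≠ N2, N3 ≠ N4)
k = 1: N1·N3 = 3619 = 47·77, N2·N4 = 988 = 13·76
achieved = 47·77/(13·76) = 3619/988; |achieved − target| = 0 ≤ 3619/98800 ✓

N1=47 N2=13 N3=77 N4=76 achieved=3619/988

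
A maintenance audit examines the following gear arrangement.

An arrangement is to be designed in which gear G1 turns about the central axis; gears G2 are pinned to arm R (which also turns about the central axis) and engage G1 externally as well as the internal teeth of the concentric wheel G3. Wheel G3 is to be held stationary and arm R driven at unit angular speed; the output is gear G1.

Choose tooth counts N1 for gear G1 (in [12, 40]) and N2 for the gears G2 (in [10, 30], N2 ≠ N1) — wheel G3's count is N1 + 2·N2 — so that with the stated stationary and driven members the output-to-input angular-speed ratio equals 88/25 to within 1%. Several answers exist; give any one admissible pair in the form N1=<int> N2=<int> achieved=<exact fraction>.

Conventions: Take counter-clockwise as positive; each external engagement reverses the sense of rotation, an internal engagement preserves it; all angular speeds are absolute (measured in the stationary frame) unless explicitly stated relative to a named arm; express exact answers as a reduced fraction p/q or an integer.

planetary set to be sized for 88/25 (Willis relation)
Willis with ω_ring = 0: ω_sun/ω_arm = (N1+N3)/N1; set equal to 88/25  ⇒  N3/N1 = 88/25 − 1 = 63/25
N3 = N1 + 2·N2  ⇒  N2/N1 = (N3/N1 − 1)/2 = (63/25 − 1)/2 = 19/25
smallest multiple with N1 ≥ 12 and N2 ≥ 10: k = 1  ⇒  N1 = 1·25 = 25, N2 = 1·19 = 19 (N1 ≤ 40, N2 ≤ 30, N2 ≠ N1 ✓), N3 = 25 + 2·19 = 63
check: (N1+N3)/N1 with N1 = 25, N3 = 63 gives 88/25; |achieved − target| = 0 ≤ 22/625 ✓

N1=25 N2=19 achieved=88/25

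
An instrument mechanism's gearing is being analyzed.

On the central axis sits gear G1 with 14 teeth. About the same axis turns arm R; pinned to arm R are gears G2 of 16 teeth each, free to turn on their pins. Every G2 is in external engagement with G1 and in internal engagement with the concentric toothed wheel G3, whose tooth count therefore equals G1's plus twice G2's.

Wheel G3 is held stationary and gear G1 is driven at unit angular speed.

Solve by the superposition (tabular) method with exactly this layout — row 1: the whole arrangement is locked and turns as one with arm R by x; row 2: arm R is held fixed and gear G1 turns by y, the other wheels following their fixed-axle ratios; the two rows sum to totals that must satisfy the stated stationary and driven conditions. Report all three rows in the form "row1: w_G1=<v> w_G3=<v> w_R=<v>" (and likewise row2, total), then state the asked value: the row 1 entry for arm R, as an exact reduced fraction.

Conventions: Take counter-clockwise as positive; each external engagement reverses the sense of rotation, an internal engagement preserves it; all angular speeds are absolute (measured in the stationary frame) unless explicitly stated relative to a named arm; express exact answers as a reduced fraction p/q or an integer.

topology: planetary set — G1 14T / G2 16T / G3 46T, arm = carrier (Willis)
superposition row 1 [locked train]: every member turns x
superposition row 2 [arm held]: sun y, ring −(14/46)·y, arm 0
boundary: total ω_ring = x − (14/46)·y = 0 and total ω_sun = x + y = 1  ⇒  y = 23/30, x = 7/30
row 2 ring = −(14/46)·23/30 = -7/30
totals (row 1 + row 2): sun 7/30 + 23/30 = 1, ring 7/30 + (-7/30) = 0, arm 7/30 + 0 = 7/30
asked cell (row1, arm) = 7/30

row1: w_G1=7/30 w_G3=7/30 w_R=7/30
row2: w_G1=23/30 w_G3=-7/30 w_R=0
total: w_G1=1 w_G3=0 w_R=7/30
asked value: 7/30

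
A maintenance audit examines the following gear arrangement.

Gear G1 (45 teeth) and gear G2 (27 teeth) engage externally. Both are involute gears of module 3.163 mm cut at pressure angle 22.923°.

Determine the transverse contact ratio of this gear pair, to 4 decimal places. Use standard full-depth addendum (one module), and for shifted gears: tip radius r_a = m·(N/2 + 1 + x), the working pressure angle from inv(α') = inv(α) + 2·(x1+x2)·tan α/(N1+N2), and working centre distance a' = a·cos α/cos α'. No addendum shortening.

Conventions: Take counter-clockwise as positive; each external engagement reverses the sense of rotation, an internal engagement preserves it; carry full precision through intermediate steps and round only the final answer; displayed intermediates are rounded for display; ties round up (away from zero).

1.5620

single-mesh involute tooth geometry (45T engaging 27T at module 3.163)
base radii: r_b1 = 65.547340, r_b2 = 39.328404
tip radii: r_a1 = 74.330500, r_a2 = 45.863500
no profile shift: α' = α, a' = a
action lengths: √(r_a1²−r_b1²) = 35.050954, √(r_a2²−r_b2²) = 23.595280
base pitch p_b = π·m·cos α = 9.152135
CR = (35.050954 + 23.595280 − 113.868000·sin 22.92300°)/9.152135 = 1.561970
contact ratio ≈ 1.5620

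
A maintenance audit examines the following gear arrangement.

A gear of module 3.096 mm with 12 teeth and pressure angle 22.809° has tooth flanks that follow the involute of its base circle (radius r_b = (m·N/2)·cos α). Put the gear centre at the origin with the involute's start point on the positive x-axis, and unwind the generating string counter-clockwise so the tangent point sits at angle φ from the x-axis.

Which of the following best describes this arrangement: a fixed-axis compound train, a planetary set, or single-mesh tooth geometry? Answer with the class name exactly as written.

single-mesh tooth geometry

topology: single-mesh involute geometry — m = 3.096, N = 12
classification: single-mesh tooth geometry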